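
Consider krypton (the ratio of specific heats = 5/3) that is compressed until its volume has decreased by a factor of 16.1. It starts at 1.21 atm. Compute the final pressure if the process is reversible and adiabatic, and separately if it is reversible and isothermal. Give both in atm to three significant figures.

adiabatic: 124 atm; isothermal: 19.5 atm

Isothermal: P₂ = P₁(V₁/V₂) = 1.21×16.1 = 19.48 atm.
Adiabatic: P₂ = P₁(V₁/V₂)^γ = 1.21×16.1^(5/3) = 124.2 atm.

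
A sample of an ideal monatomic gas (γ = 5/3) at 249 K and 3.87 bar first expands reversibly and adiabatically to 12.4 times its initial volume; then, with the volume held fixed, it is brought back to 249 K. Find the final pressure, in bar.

Adiabatic step (PV^γ = const): P₂ = 3.87×(1/12.4)^(5/3) = 0.05826 bar; T₂ = 249×(1/12.4)^(2/3) = 46.48 K.
Isochoric: P₃ = P₂(T₃/T₂) = 0.05826 × (249/46.48) = 0.3121 bar.

P₃ ≈ 0.312 bar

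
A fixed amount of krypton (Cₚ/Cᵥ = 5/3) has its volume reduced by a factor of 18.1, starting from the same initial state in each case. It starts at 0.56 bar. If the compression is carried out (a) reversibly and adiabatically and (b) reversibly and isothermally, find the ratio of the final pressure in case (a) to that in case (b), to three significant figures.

P_adiabatic / P_isothermal ≈ 6.89

Isothermal: P_b = P₁(V₁/V₂) = 0.56×18.1.
Adiabatic: P_a = P₁(V₁/V₂)^γ = 0.56×18.1^(5/3).
P_a/P_b = (V₁/V₂)^(γ−1) = 18.1^(2/3) = 6.894.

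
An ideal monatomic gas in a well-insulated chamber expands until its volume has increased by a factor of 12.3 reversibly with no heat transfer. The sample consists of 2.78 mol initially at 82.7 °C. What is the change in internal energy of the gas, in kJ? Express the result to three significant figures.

Adiabatic: T₁V₁^(γ−1) = T₂V₂^(γ−1) ⇒ T₂ = T₁ (V₁/V₂)^(γ−1).
γ = 5/3 for a monatomic ideal gas, so γ−1 = 2/3.
T₁ = 82.7 °C = 355.8 K.
T₂ = 355.8 × (1/12.3)^(2/3) = 66.78 K.
Q = 0, so ΔU = W_on_gas = nCᵥΔT with Cᵥ = R/(γ−1) = 12.47 J/(mol·K).
ΔU = 2.78 × 12.47 × (66.78 − 355.8) = -10020 J.

ΔU ≈ -10.0 kJ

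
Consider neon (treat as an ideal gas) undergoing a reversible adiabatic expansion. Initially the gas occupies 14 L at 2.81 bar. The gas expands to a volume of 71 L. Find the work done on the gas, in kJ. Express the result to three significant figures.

W ≈ -3.90 kJ

γ = 5/3 for a monatomic ideal gas.
P₂ = P₁(V₁/V₂)^γ = 2.81×(14/71)^(5/3) = 0.1877 bar.
For a reversible adiabat, W_by_gas = (P₁V₁ − P₂V₂)/(γ−1).
W_by = (281000×0.014 − 18770×0.071) / (2/3) = 3902 J.
W_on_gas = −W_by = -3902 J.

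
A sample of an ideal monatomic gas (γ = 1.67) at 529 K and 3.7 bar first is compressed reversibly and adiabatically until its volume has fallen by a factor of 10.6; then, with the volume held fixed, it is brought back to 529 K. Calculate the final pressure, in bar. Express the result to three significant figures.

P₃ ≈ 39.2 bar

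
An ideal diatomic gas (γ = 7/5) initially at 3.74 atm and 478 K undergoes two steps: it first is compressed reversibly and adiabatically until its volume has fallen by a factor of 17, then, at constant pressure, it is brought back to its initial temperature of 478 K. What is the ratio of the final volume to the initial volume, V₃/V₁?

V₃/V₁ ≈ 0.0189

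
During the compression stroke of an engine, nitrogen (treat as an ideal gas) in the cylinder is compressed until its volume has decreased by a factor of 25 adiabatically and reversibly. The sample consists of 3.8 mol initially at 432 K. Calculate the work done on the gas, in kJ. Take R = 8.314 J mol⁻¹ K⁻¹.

W ≈ 89.5 kJ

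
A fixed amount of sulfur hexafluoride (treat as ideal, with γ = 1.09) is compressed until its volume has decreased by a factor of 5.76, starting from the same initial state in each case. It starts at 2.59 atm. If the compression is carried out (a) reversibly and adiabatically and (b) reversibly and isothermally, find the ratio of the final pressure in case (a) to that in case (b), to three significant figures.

P_adiabatic / P_isothermal ≈ 1.17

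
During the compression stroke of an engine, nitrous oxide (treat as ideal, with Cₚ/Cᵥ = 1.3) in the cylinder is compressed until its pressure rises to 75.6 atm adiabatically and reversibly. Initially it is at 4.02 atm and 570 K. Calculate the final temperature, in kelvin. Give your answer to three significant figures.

T₂ ≈ 1120 K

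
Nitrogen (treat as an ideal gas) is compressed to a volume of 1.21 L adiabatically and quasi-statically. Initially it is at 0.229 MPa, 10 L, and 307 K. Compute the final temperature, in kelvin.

For a reversible adiabat TV^(γ−1) is constant, so T₂ = T₁ (V₁/V₂)^(γ−1).
γ = 7/5 for a diatomic ideal gas.
T₂ = 307 × (10/1.21)^(2/5) = 714.5 K.

T₂ ≈ 715 K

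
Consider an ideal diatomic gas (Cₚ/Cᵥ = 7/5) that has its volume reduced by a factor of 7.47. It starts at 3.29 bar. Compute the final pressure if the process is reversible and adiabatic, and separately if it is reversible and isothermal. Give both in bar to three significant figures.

Isothermal: P₂ = P₁(V₁/V₂) = 3.29×7.47 = 24.58 bar.
Adiabatic: P₂ = P₁(V₁/V₂)^γ = 3.29×7.47^(7/5) = 54.93 bar.

adiabatic: 54.9 bar; isothermal: 24.6 bar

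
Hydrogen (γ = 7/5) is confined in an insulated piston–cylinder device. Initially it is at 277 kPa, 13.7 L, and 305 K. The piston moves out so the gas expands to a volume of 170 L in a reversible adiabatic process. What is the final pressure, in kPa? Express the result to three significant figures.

P₂ ≈ 8.15 kPa

Since PV^γ is constant along a reversible adiabat, P₂ = P₁ (V₁/V₂)^γ.
P₂ = 277 × (13.7/170)^(7/5) = 8.152 kPa.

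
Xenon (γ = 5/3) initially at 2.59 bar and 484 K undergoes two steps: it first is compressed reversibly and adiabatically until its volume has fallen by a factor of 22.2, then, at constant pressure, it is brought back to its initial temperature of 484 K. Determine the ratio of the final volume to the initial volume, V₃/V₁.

V₃/V₁ ≈ 0.00570

Adiabatic step: V₂/V₁ = 0.04505; T₂ = T₁·22.2^(2/3) = 3823 K.
Isobaric step: V₃/V₂ = T₃/T₂ = 484/3823.
V₃/V₁ = (V₂/V₁)(V₃/V₂) = 0.04505 × (484/3823) = 0.005703.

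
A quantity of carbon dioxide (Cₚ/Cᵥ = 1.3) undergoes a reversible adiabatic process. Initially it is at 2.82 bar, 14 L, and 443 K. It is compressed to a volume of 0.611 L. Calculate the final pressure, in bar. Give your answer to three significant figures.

Adiabatic: P₁V₁^γ = P₂V₂^γ ⇒ P₂ = P₁ (V₁/V₂)^γ.
P₂ = 2.82 × (14/0.611)^(1.3) = 165.3 bar.

P₂ ≈ 165 bar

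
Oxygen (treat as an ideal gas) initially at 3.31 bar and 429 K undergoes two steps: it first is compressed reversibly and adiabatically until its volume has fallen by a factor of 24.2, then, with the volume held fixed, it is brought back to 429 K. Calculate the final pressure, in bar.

P₃ ≈ 80.1 bar

For a diatomic ideal gas γ = 7/5.
Adiabatic step (PV^γ = const): P₂ = 3.31×24.2^(7/5) = 286.5 bar; T₂ = 429×24.2^(2/5) = 1535 K.
Isochoric: P₃ = P₂(T₃/T₂) = 286.5 × (429/1535) = 80.1 bar.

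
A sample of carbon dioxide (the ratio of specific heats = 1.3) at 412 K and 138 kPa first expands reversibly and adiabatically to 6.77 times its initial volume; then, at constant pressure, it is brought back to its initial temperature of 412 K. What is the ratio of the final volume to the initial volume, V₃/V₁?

V₃/V₁ ≈ 12.0

Adiabatic step: V₂/V₁ = 6.77; T₂ = T₁·(1/6.77)^(0.3) = 232.1 K.
Isobaric step: V₃/V₂ = T₃/T₂ = 412/232.1.
V₃/V₁ = (V₂/V₁)(V₃/V₂) = 6.77 × (412/232.1) = 12.02.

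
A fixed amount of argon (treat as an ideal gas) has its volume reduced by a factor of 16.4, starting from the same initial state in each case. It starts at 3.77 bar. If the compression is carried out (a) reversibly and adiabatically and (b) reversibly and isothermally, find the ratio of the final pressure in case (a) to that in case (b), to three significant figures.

For a monatomic ideal gas γ = 5/3.
Isothermal: P_b = P₁(V₁/V₂) = 3.77×16.4.
Adiabatic: P_a = P₁(V₁/V₂)^γ = 3.77×16.4^(5/3).
P_a/P_b = (V₁/V₂)^(γ−1) = 16.4^(2/3) = 6.455.

P_adiabatic / P_isothermal ≈ 6.45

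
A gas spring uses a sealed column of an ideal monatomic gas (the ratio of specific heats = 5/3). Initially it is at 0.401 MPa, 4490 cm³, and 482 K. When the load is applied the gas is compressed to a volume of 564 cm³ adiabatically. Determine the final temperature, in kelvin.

T₂ ≈ 1920 K

Adiabatic: T₁V₁^(γ−1) = T₂V₂^(γ−1) ⇒ T₂ = T₁ (V₁/V₂)^(γ−1).
T₂ = 482 × (4490/564)^(2/3) = 1922 K.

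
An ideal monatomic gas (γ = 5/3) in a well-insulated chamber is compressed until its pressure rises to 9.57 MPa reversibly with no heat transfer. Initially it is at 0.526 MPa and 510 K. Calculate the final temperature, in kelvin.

Along an adiabat T P^((1−γ)/γ) is constant, so T₂ = T₁ (P₂/P₁)^((γ−1)/γ).
T₂ = 510 × (9.57/0.526)^(2/5) = 1628 K.

T₂ ≈ 1630 K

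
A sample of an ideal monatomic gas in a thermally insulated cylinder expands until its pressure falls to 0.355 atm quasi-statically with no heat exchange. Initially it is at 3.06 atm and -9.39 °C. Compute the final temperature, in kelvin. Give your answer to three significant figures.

Along an adiabat T P^((1−γ)/γ) is constant, so T₂ = T₁ (P₂/P₁)^((γ−1)/γ).
For a monatomic ideal gas γ = 5/3, so (γ−1)/γ = 2/5.
T₁ = -9.39 °C = 263.8 K.
T₂ = 263.8 × (0.355/3.06)^(2/5) = 111.4 K.

T₂ ≈ 111 K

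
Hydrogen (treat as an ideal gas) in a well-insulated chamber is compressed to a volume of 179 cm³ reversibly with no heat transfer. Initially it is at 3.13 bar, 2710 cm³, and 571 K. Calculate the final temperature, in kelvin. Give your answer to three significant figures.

T₂ ≈ 1690 K

Adiabatic: T₁V₁^(γ−1) = T₂V₂^(γ−1) ⇒ T₂ = T₁ (V₁/V₂)^(γ−1).
γ = 7/5 for a diatomic ideal gas.
T₂ = 571 × (2710/179)^(2/5) = 1693 K.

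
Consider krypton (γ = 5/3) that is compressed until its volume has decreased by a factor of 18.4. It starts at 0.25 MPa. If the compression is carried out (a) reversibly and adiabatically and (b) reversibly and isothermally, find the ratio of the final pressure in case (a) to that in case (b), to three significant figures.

P_adiabatic / P_isothermal ≈ 6.97

Isothermal: P_b = P₁(V₁/V₂) = 0.25×18.4.
Adiabatic: P_a = P₁(V₁/V₂)^γ = 0.25×18.4^(5/3).
P_a/P_b = (V₁/V₂)^(γ−1) = 18.4^(2/3) = 6.97.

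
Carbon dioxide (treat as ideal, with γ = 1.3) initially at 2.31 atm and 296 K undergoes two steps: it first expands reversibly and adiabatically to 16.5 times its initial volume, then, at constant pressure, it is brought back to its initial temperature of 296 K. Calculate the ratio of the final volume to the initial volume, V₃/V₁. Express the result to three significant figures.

Adiabatic step: V₂/V₁ = 16.5; T₂ = T₁·(1/16.5)^(0.3) = 127.7 K.
Isobaric step: V₃/V₂ = T₃/T₂ = 296/127.7.
V₃/V₁ = (V₂/V₁)(V₃/V₂) = 16.5 × (296/127.7) = 38.26.

V₃/V₁ ≈ 38.3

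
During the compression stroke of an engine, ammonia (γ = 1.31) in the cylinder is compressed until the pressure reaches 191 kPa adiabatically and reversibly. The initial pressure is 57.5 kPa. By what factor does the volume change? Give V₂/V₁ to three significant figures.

V₂/V₁ ≈ 0.400

From PV^γ = const, V₂/V₁ = (P₁/P₂)^(1/γ).
V₂/V₁ = (57.5/191)^(0.763) = 0.4.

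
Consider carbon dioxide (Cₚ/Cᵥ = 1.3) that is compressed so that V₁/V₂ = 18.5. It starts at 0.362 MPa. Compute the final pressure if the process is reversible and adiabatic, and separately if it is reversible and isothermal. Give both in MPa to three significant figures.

Isothermal: P₂ = P₁(V₁/V₂) = 0.362×18.5 = 6.697 MPa.
Adiabatic: P₂ = P₁(V₁/V₂)^γ = 0.362×18.5^(1.3) = 16.07 MPa.

adiabatic: 16.1 MPa; isothermal: 6.70 MPa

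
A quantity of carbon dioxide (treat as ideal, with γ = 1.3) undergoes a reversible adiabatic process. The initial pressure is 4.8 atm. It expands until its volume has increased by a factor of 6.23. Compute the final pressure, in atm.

Since PV^γ is constant along a reversible adiabat, P₂ = P₁ (V₁/V₂)^γ.
P₂ = 4.8 × (1/6.23)^(1.3) = 0.445 atm.

P₂ ≈ 0.445 atm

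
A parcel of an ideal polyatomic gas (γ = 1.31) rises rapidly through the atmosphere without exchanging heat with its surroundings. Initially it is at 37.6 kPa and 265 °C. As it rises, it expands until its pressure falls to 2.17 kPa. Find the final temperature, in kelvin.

T₂ ≈ 274 K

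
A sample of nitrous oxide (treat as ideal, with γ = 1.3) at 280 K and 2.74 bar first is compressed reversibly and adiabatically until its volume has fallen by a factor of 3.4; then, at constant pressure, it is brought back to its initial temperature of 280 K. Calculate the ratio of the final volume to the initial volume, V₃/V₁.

Adiabatic step: V₂/V₁ = 0.2941; T₂ = T₁·3.4^(0.3) = 404.2 K.
Isobaric step: V₃/V₂ = T₃/T₂ = 280/404.2.
V₃/V₁ = (V₂/V₁)(V₃/V₂) = 0.2941 × (280/404.2) = 0.2037.

V₃/V₁ ≈ 0.204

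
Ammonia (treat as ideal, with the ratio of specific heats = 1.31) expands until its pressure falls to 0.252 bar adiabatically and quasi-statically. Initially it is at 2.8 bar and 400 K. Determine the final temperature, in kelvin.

Adiabatic: T₂/T₁ = (P₂/P₁)^((γ−1)/γ).
T₂ = 400 × (0.252/2.8)^(0.237) = 226.3 K.

T₂ ≈ 226 K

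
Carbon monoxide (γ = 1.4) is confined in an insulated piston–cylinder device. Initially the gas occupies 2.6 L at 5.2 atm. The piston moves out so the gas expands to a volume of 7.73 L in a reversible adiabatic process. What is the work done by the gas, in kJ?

P₂ = P₁(V₁/V₂)^γ = 5.2×(2.6/7.73)^(1.4) = 1.131 atm.
For a reversible adiabat, W_by_gas = (P₁V₁ − P₂V₂)/(γ−1).
W_by = (526900×0.0026 − 114600×0.00773) / (0.4) = 1210 J.

W ≈ 1.21 kJ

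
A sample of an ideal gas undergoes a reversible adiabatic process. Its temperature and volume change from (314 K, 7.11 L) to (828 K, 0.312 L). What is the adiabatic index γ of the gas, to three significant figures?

TV^(γ−1) = const ⇒ γ − 1 = ln(T₂/T₁) / ln(V₁/V₂).
γ = 1 + ln(828/314) / ln(7.11/0.312) = 1.31.

γ ≈ 1.31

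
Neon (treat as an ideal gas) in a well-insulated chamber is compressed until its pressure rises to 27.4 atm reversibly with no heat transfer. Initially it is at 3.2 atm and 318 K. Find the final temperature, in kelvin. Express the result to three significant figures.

T₂ ≈ 751 K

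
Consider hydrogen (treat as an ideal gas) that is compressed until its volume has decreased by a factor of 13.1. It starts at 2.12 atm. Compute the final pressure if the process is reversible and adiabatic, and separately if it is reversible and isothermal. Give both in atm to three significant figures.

adiabatic: 77.7 atm; isothermal: 27.8 atm

For a diatomic ideal gas γ = 7/5.
Isothermal: P₂ = P₁(V₁/V₂) = 2.12×13.1 = 27.77 atm.
Adiabatic: P₂ = P₁(V₁/V₂)^γ = 2.12×13.1^(7/5) = 77.72 atm.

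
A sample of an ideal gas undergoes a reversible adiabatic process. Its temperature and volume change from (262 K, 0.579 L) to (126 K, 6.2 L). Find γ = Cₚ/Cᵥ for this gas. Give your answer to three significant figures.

γ ≈ 1.31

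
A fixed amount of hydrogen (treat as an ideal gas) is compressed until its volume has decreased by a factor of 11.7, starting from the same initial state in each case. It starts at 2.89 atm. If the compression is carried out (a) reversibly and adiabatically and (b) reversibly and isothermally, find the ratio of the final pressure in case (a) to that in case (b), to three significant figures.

P_adiabatic / P_isothermal ≈ 2.67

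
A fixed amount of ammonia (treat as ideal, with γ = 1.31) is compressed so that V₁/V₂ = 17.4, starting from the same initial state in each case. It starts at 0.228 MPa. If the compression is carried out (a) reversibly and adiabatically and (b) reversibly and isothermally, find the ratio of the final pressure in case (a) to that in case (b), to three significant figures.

Isothermal: P_b = P₁(V₁/V₂) = 0.228×17.4.
Adiabatic: P_a = P₁(V₁/V₂)^γ = 0.228×17.4^(1.31).
P_a/P_b = (V₁/V₂)^(γ−1) = 17.4^(0.31) = 2.424.

P_adiabatic / P_isothermal ≈ 2.42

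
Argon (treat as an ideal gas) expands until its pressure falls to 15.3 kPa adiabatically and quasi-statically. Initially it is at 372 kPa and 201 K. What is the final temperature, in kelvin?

Along an adiabat T P^((1−γ)/γ) is constant, so T₂ = T₁ (P₂/P₁)^((γ−1)/γ).
For a monatomic ideal gas γ = 5/3, so (γ−1)/γ = 2/5.
T₂ = 201 × (15.3/372)^(2/5) = 56.09 K.

T₂ ≈ 56.1 K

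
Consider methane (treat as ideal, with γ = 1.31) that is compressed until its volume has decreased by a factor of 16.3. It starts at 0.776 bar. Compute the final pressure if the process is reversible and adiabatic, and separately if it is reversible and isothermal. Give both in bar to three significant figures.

adiabatic: 30.0 bar; isothermal: 12.6 bar

Isothermal: P₂ = P₁(V₁/V₂) = 0.776×16.3 = 12.65 bar.
Adiabatic: P₂ = P₁(V₁/V₂)^γ = 0.776×16.3^(1.31) = 30.05 bar.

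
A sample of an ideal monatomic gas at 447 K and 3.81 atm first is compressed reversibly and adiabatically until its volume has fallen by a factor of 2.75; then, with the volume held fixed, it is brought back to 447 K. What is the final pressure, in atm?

P₃ ≈ 10.5 atm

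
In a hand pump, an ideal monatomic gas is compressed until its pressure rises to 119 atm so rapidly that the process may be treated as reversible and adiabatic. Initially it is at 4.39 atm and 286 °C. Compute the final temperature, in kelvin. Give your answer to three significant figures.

T₂ ≈ 2090 K

Along an adiabat T P^((1−γ)/γ) is constant, so T₂ = T₁ (P₂/P₁)^((γ−1)/γ).
For a monatomic ideal gas γ = 5/3, so (γ−1)/γ = 2/5.
T₁ = 286 °C = 559.1 K.
T₂ = 559.1 × (119/4.39)^(2/5) = 2093 K.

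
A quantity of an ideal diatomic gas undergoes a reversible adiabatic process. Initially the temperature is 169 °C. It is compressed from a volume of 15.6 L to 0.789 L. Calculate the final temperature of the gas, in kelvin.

For a reversible adiabat TV^(γ−1) is constant, so T₂ = T₁ (V₁/V₂)^(γ−1).
For a diatomic ideal gas γ = 7/5, so γ−1 = 2/5.
T₁ = 169 °C = 442.1 K.
T₂ = 442.1 × (15.6/0.789)^(2/5) = 1459 K.

T₂ ≈ 1460 K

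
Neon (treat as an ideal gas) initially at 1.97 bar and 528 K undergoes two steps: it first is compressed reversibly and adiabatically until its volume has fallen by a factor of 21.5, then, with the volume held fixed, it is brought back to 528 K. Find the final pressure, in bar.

P₃ ≈ 42.4 bar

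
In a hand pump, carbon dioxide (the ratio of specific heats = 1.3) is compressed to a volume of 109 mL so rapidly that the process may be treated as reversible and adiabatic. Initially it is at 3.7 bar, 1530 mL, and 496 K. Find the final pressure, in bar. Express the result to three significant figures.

Adiabatic: P₁V₁^γ = P₂V₂^γ ⇒ P₂ = P₁ (V₁/V₂)^γ.
P₂ = 3.7 × (1530/109)^(1.3) = 114.7 bar.

P₂ ≈ 115 bar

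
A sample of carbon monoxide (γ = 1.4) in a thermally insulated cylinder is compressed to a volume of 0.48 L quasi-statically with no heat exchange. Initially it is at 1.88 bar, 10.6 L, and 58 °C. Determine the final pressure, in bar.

P₂ ≈ 143 bar

Since PV^γ is constant along a reversible adiabat, P₂ = P₁ (V₁/V₂)^γ.
P₂ = 1.88 × (10.6/0.48)^(1.4) = 143.2 bar.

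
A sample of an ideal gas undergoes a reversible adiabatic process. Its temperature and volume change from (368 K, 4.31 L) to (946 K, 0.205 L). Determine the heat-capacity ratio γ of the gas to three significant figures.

γ ≈ 1.31

TV^(γ−1) = const ⇒ γ − 1 = ln(T₂/T₁) / ln(V₁/V₂).
γ = 1 + ln(946/368) / ln(4.31/0.205) = 1.31.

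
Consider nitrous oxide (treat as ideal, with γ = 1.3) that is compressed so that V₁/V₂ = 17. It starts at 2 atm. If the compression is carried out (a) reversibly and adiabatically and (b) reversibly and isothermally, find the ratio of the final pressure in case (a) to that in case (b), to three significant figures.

P_adiabatic / P_isothermal ≈ 2.34

Isothermal: P_b = P₁(V₁/V₂) = 2×17.
Adiabatic: P_a = P₁(V₁/V₂)^γ = 2×17^(1.3).
P_a/P_b = (V₁/V₂)^(γ−1) = 17^(0.3) = 2.34.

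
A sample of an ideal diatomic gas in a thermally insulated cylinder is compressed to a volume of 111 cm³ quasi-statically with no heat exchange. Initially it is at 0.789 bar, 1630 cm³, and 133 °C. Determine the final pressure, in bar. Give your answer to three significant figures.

Since PV^γ is constant along a reversible adiabat, P₂ = P₁ (V₁/V₂)^γ.
γ = 7/5 for a diatomic ideal gas.
P₂ = 0.789 × (1630/111)^(7/5) = 33.94 bar.

P₂ ≈ 33.9 bar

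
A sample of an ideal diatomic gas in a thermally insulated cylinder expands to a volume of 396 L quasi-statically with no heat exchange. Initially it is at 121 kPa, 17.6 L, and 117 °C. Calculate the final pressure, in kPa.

P₂ ≈ 1.55 kPa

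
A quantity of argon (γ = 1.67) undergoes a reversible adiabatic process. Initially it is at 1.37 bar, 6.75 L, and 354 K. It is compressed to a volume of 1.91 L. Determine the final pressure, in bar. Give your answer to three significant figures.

P₂ ≈ 11.3 bar

Adiabatic: P₁V₁^γ = P₂V₂^γ ⇒ P₂ = P₁ (V₁/V₂)^γ.
P₂ = 1.37 × (6.75/1.91)^(1.67) = 11.28 bar.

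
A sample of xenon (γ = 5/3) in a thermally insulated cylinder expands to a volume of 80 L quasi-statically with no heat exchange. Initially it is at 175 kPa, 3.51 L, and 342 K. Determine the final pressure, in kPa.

P₂ ≈ 0.955 kPa

Adiabatic: P₁V₁^γ = P₂V₂^γ ⇒ P₂ = P₁ (V₁/V₂)^γ.
P₂ = 175 × (3.51/80)^(5/3) = 0.9551 kPa.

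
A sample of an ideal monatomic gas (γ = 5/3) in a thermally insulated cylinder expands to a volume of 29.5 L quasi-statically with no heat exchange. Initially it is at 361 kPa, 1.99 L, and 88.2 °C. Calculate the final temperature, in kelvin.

Adiabatic: T₁V₁^(γ−1) = T₂V₂^(γ−1) ⇒ T₂ = T₁ (V₁/V₂)^(γ−1).
T₁ = 88.2 °C = 361.3 K.
T₂ = 361.3 × (1.99/29.5)^(2/3) = 59.88 K.

T₂ ≈ 59.9 K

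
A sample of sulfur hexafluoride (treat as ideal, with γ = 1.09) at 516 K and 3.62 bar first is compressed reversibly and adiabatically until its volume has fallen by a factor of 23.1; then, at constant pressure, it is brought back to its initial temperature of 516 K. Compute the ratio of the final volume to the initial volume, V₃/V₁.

V₃/V₁ ≈ 0.0326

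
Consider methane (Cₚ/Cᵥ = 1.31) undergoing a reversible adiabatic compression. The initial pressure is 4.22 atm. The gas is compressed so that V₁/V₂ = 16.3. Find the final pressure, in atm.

P₂ ≈ 163 atm

Adiabatic: P₁V₁^γ = P₂V₂^γ ⇒ P₂ = P₁ (V₁/V₂)^γ.
P₂ = 4.22 × 16.3^(1.31) = 163.4 atm.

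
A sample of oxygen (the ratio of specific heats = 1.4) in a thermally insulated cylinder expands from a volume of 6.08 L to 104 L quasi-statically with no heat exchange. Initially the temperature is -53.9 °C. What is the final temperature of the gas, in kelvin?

Adiabatic: T₁V₁^(γ−1) = T₂V₂^(γ−1) ⇒ T₂ = T₁ (V₁/V₂)^(γ−1).
T₁ = -53.9 °C = 219.2 K.
T₂ = 219.2 × (6.08/104)^(0.4) = 70.42 K.

T₂ ≈ 70.4 K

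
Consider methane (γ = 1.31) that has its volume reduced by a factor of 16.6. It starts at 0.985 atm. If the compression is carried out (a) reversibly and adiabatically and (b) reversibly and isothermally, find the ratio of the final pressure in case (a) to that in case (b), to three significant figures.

Isothermal: P_b = P₁(V₁/V₂) = 0.985×16.6.
Adiabatic: P_a = P₁(V₁/V₂)^γ = 0.985×16.6^(1.31).
P_a/P_b = (V₁/V₂)^(γ−1) = 16.6^(0.31) = 2.389.

P_adiabatic / P_isothermal ≈ 2.39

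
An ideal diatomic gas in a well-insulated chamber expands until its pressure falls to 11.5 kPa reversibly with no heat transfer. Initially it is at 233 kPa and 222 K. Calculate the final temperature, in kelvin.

T₂ ≈ 94.0 K

Adiabatic: T₂/T₁ = (P₂/P₁)^((γ−1)/γ).
For a diatomic ideal gas γ = 7/5, so (γ−1)/γ = 2/7.
T₂ = 222 × (11.5/233)^(2/7) = 93.98 K.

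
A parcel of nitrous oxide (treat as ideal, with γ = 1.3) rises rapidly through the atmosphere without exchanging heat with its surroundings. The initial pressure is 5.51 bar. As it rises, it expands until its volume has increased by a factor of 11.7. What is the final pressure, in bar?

Since PV^γ is constant along a reversible adiabat, P₂ = P₁ (V₁/V₂)^γ.
P₂ = 5.51 × (1/11.7)^(1.3) = 0.2252 bar.

P₂ ≈ 0.225 bar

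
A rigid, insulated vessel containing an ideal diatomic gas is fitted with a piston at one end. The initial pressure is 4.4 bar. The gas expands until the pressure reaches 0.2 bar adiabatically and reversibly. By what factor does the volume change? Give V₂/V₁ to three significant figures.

From PV^γ = const, V₂/V₁ = (P₁/P₂)^(1/γ).
For a diatomic ideal gas γ = 7/5.
V₂/V₁ = (4.4/0.2)^(5/7) = 9.096.

V₂/V₁ ≈ 9.10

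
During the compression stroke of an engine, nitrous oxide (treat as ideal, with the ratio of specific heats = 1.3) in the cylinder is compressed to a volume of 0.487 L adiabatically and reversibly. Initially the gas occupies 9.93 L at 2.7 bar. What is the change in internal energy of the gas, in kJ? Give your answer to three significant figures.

P₂ = P₁(V₁/V₂)^γ = 2.7×(9.93/0.487)^(1.3) = 136 bar.
For a reversible adiabat, W_by_gas = (P₁V₁ − P₂V₂)/(γ−1).
W_by = (270000×0.00993 − 1.36×10^7×0.000487) / (0.3) = -13140 J.
Q = 0 ⇒ ΔU = −W_by = 13140 J.

ΔU ≈ 13.1 kJ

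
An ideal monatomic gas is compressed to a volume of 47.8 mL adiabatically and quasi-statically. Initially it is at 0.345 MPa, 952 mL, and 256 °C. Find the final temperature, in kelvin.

T₂ ≈ 3890 K

Adiabatic: T₁V₁^(γ−1) = T₂V₂^(γ−1) ⇒ T₂ = T₁ (V₁/V₂)^(γ−1).
γ = 5/3 for a monatomic ideal gas.
T₁ = 256 °C = 529.1 K.
T₂ = 529.1 × (952/47.8)^(2/3) = 3888 K.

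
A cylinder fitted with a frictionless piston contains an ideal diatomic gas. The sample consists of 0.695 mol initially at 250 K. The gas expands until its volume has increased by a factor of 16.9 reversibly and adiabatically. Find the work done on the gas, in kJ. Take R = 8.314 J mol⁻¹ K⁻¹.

W ≈ -2.45 kJ

For a reversible adiabat TV^(γ−1) is constant, so T₂ = T₁ (V₁/V₂)^(γ−1).
γ = 7/5 for a diatomic ideal gas, so γ−1 = 2/5.
T₂ = 250 × (1/16.9)^(2/5) = 80.68 K.
Q = 0, so ΔU = W_on_gas = nCᵥΔT with Cᵥ = R/(γ−1) = 20.79 J/(mol·K).
ΔU = 0.695 × 20.79 × (80.68 − 250) = -2446 J.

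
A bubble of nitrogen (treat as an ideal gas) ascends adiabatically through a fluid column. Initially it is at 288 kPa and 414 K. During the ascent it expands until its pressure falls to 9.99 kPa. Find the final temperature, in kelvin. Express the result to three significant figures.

Along an adiabat T P^((1−γ)/γ) is constant, so T₂ = T₁ (P₂/P₁)^((γ−1)/γ).
For a diatomic ideal gas γ = 7/5, so (γ−1)/γ = 2/7.
T₂ = 414 × (9.99/288)^(2/7) = 158.5 K.

T₂ ≈ 158 K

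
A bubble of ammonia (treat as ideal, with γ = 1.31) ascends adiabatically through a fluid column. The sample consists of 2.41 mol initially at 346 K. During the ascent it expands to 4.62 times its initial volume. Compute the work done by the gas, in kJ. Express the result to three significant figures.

W ≈ 8.45 kJ

Adiabatic: T₁V₁^(γ−1) = T₂V₂^(γ−1) ⇒ T₂ = T₁ (V₁/V₂)^(γ−1).
T₂ = 346 × (1/4.62)^(0.31) = 215.3 K.
Q = 0, so ΔU = W_on_gas = nCᵥΔT with Cᵥ = R/(γ−1) = 26.82 J/(mol·K).
ΔU = 2.41 × 26.82 × (215.3 − 346) = -8448 J.
Work done by the gas = −ΔU = 8448 J.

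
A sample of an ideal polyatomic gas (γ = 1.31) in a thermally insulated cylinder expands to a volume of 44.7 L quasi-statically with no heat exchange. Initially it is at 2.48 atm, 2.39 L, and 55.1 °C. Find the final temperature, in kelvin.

Adiabatic: T₁V₁^(γ−1) = T₂V₂^(γ−1) ⇒ T₂ = T₁ (V₁/V₂)^(γ−1).
T₁ = 55.1 °C = 328.2 K.
T₂ = 328.2 × (2.39/44.7)^(0.31) = 132.4 K.

T₂ ≈ 132 K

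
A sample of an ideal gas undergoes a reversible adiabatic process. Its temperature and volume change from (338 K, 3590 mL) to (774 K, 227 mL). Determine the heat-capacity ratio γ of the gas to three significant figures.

γ ≈ 1.30

TV^(γ−1) = const ⇒ γ − 1 = ln(T₂/T₁) / ln(V₁/V₂).
γ = 1 + ln(774/338) / ln(3590/227) = 1.3.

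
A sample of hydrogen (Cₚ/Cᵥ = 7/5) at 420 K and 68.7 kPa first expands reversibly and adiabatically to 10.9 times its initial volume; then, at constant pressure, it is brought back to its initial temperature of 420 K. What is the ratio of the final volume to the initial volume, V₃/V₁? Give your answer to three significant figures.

V₃/V₁ ≈ 28.3

Adiabatic step: V₂/V₁ = 10.9; T₂ = T₁·(1/10.9)^(2/5) = 161.5 K.
Isobaric step: V₃/V₂ = T₃/T₂ = 420/161.5.
V₃/V₁ = (V₂/V₁)(V₃/V₂) = 10.9 × (420/161.5) = 28.34.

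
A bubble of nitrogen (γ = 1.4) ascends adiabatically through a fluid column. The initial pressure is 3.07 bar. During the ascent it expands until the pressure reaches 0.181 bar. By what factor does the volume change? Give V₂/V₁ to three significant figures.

V₂/V₁ ≈ 7.55

From PV^γ = const, V₂/V₁ = (P₁/P₂)^(1/γ).
V₂/V₁ = (3.07/0.181)^(0.714) = 7.554.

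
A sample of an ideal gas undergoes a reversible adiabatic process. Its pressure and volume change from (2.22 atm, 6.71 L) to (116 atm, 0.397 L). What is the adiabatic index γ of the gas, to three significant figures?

γ ≈ 1.40

PV^γ = const ⇒ γ = ln(P₂/P₁) / ln(V₁/V₂).
γ = ln(116/2.22) / ln(6.71/0.397) = 1.399.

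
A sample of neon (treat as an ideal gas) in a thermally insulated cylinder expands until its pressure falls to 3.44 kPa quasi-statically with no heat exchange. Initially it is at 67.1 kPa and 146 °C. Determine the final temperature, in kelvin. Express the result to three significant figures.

T₂ ≈ 128 K

Along an adiabat T P^((1−γ)/γ) is constant, so T₂ = T₁ (P₂/P₁)^((γ−1)/γ).
For a monatomic ideal gas γ = 5/3, so (γ−1)/γ = 2/5.
T₁ = 146 °C = 419.1 K.
T₂ = 419.1 × (3.44/67.1)^(2/5) = 127.7 K.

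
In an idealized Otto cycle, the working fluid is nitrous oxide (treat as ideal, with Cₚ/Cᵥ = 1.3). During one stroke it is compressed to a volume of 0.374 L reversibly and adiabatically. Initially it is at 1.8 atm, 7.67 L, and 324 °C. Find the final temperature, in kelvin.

Adiabatic: T₁V₁^(γ−1) = T₂V₂^(γ−1) ⇒ T₂ = T₁ (V₁/V₂)^(γ−1).
T₁ = 324 °C = 597.1 K.
T₂ = 597.1 × (7.67/0.374)^(0.3) = 1478 K.

T₂ ≈ 1480 K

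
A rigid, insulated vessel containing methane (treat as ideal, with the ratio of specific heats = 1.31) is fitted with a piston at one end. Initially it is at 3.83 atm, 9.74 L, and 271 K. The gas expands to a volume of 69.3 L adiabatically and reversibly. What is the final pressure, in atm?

Since PV^γ is constant along a reversible adiabat, P₂ = P₁ (V₁/V₂)^γ.
P₂ = 3.83 × (9.74/69.3)^(1.31) = 0.293 atm.

P₂ ≈ 0.293 atm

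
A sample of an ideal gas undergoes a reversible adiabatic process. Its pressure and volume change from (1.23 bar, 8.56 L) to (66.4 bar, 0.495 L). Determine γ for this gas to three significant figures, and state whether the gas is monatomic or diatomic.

γ ≈ 1.40; diatomic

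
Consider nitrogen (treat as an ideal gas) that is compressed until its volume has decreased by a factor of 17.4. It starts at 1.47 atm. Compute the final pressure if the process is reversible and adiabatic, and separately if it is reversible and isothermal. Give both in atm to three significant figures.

For a diatomic ideal gas γ = 7/5.
Isothermal: P₂ = P₁(V₁/V₂) = 1.47×17.4 = 25.58 atm.
Adiabatic: P₂ = P₁(V₁/V₂)^γ = 1.47×17.4^(7/5) = 80.18 atm.

adiabatic: 80.2 atm; isothermal: 25.6 atm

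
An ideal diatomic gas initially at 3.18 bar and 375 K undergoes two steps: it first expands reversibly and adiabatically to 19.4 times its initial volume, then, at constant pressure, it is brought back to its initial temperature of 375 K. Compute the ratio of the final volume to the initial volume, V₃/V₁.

For a diatomic ideal gas γ = 7/5.
Adiabatic step: V₂/V₁ = 19.4; T₂ = T₁·(1/19.4)^(2/5) = 114.5 K.
Isobaric step: V₃/V₂ = T₃/T₂ = 375/114.5.
V₃/V₁ = (V₂/V₁)(V₃/V₂) = 19.4 × (375/114.5) = 63.52.

V₃/V₁ ≈ 63.5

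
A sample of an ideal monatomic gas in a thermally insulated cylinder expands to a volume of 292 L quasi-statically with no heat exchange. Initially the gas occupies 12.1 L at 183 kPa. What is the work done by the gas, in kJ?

γ = 5/3 for a monatomic ideal gas.
P₂ = P₁(V₁/V₂)^γ = 183×(12.1/292)^(5/3) = 0.9081 kPa.
For a reversible adiabat, W_by_gas = (P₁V₁ − P₂V₂)/(γ−1).
W_by = (183000×0.0121 − 908.1×0.292) / (2/3) = 2924 J.

W ≈ 2.92 kJ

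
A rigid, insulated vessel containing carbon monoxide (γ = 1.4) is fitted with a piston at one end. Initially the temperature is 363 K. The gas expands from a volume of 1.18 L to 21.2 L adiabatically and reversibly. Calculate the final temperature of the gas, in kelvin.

T₂ ≈ 114 K

Adiabatic: T₁V₁^(γ−1) = T₂V₂^(γ−1) ⇒ T₂ = T₁ (V₁/V₂)^(γ−1).
T₂ = 363 × (1.18/21.2)^(0.4) = 114.3 K.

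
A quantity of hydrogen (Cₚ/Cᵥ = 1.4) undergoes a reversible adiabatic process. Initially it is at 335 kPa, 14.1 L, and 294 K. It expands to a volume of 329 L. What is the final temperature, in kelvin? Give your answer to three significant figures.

T₂ ≈ 83.4 K

For a reversible adiabat TV^(γ−1) is constant, so T₂ = T₁ (V₁/V₂)^(γ−1).
T₂ = 294 × (14.1/329)^(0.4) = 83.4 K.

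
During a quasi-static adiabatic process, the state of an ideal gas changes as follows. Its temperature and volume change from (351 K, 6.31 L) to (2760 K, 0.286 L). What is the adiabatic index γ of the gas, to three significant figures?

γ ≈ 1.67

TV^(γ−1) = const ⇒ γ − 1 = ln(T₂/T₁) / ln(V₁/V₂).
γ = 1 + ln(2760/351) / ln(6.31/0.286) = 1.667.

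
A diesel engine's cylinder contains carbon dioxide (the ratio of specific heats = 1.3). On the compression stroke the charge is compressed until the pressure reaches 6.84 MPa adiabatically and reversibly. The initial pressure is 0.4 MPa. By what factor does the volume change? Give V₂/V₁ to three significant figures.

V₂/V₁ ≈ 0.113

From PV^γ = const, V₂/V₁ = (P₁/P₂)^(1/γ).
V₂/V₁ = (0.4/6.84)^(0.769) = 0.1126.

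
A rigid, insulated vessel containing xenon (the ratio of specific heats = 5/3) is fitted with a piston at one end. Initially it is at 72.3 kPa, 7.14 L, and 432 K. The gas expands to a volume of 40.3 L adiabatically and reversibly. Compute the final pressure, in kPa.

P₂ ≈ 4.04 kPa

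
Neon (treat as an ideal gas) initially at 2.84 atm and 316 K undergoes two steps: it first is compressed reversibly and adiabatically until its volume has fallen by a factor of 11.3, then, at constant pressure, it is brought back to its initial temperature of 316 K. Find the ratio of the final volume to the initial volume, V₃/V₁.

V₃/V₁ ≈ 0.0176

For a monatomic ideal gas γ = 5/3.
Adiabatic step: V₂/V₁ = 0.0885; T₂ = T₁·11.3^(2/3) = 1591 K.
Isobaric step: V₃/V₂ = T₃/T₂ = 316/1591.
V₃/V₁ = (V₂/V₁)(V₃/V₂) = 0.0885 × (316/1591) = 0.01757.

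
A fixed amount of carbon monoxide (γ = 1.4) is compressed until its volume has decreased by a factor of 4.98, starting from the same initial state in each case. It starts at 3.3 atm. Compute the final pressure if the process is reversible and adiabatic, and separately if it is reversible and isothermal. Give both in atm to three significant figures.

adiabatic: 31.2 atm; isothermal: 16.4 atm

Isothermal: P₂ = P₁(V₁/V₂) = 3.3×4.98 = 16.43 atm.
Adiabatic: P₂ = P₁(V₁/V₂)^γ = 3.3×4.98^(1.4) = 31.23 atm.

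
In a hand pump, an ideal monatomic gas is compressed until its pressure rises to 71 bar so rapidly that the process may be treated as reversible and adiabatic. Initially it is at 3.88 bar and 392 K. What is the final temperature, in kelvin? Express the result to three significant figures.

Adiabatic: T₂/T₁ = (P₂/P₁)^((γ−1)/γ).
For a monatomic ideal gas γ = 5/3, so (γ−1)/γ = 2/5.
T₂ = 392 × (71/3.88)^(2/5) = 1254 K.

T₂ ≈ 1250 K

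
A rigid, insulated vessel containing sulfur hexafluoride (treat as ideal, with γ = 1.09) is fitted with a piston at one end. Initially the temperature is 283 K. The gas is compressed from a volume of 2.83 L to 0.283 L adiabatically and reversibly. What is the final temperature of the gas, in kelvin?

For a reversible adiabat TV^(γ−1) is constant, so T₂ = T₁ (V₁/V₂)^(γ−1).
T₂ = 283 × (2.83/0.283)^(0.09) = 348.2 K.

T₂ ≈ 348 K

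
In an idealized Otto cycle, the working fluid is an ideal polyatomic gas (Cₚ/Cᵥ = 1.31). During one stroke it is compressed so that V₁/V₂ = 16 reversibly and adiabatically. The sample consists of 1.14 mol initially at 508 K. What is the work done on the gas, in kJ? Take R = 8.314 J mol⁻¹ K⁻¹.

Adiabatic: T₁V₁^(γ−1) = T₂V₂^(γ−1) ⇒ T₂ = T₁ (V₁/V₂)^(γ−1).
T₂ = 508 × 16^(0.31) = 1200 K.
Q = 0, so ΔU = W_on_gas = nCᵥΔT with Cᵥ = R/(γ−1) = 26.82 J/(mol·K).
ΔU = 1.14 × 26.82 × (1200 − 508) = 21150 J.

W ≈ 21.2 kJ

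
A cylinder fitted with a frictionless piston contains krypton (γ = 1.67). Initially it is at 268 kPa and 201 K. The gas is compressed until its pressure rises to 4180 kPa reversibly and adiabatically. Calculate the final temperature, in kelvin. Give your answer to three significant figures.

T₂ ≈ 605 K

Adiabatic: T₂/T₁ = (P₂/P₁)^((γ−1)/γ).
T₂ = 201 × (4180/268)^(0.401) = 605.1 K.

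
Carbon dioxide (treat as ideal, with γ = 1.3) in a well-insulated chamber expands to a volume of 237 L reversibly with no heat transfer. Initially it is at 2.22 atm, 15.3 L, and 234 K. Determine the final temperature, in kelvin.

T₂ ≈ 103 K

For a reversible adiabat TV^(γ−1) is constant, so T₂ = T₁ (V₁/V₂)^(γ−1).
T₂ = 234 × (15.3/237)^(0.3) = 102.8 K.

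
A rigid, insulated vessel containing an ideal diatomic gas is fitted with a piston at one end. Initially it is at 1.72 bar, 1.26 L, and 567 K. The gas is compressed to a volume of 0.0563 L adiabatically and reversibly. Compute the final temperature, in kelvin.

T₂ ≈ 1970 K

For a reversible adiabat TV^(γ−1) is constant, so T₂ = T₁ (V₁/V₂)^(γ−1).
γ = 7/5 for a diatomic ideal gas.
T₂ = 567 × (1.26/0.0563)^(2/5) = 1966 K.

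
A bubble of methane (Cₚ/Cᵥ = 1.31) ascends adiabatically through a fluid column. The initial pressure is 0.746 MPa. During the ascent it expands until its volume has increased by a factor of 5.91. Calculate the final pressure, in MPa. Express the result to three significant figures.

Since PV^γ is constant along a reversible adiabat, P₂ = P₁ (V₁/V₂)^γ.
P₂ = 0.746 × (1/5.91)^(1.31) = 0.07277 MPa.

P₂ ≈ 0.0728 MPa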